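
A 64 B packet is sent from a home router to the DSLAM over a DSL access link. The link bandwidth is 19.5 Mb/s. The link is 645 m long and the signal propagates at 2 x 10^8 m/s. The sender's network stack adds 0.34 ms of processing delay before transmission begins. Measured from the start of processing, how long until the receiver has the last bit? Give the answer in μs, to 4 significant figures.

369.5 μs

L = 64 × 8 = 512 bits.
Transmission delay = L/R = 512 / 19500000 = 26.2564 μs.
Propagation delay = d/s = 645 m / 200000000 m/s = 3.225 μs.
Plus processing delay 0.34 ms = 340 μs.
Total = 369.5 μs.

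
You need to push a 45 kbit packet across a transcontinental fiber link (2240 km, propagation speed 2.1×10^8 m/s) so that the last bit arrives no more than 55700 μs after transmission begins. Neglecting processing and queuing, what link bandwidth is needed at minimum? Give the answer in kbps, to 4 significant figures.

Propagation delay = 2240000 / 210000000 = 10666.7 μs.
Transmission budget = 55700 − 10666.7 = 45033.3 μs.
R ≥ L / t_tx = 45000 bits / 0.0450333 s = 999.3 kbps.

999.3 kbps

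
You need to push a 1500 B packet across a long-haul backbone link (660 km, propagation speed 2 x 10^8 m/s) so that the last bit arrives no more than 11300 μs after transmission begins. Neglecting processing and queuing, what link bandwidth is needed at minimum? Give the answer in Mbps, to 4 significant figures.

L = 12000 bits.
Propagation delay = 660000 / 200000000 = 3300 μs.
Transmission budget = 11300 − 3300 = 8000 μs.
R ≥ L / t_tx = 12000 bits / 0.008 s = 1.500 Mbps.

1.500 Mbps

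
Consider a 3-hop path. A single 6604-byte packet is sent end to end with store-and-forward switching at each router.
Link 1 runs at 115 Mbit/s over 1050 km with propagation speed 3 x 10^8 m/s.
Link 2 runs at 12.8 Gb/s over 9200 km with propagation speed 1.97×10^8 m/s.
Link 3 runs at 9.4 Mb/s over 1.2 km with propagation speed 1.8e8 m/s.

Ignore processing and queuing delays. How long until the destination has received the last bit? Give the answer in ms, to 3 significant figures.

L = 6604 × 8 = 52832 bits.
Transmission delays (L/R per hop): 0.459409, 0.0041275, 5.62043 ms; sum = 6.08396 ms.
Propagation delays (d/s per hop): 3.5, 46.7005, 0.00666667 ms; sum = 50.2072 ms.
End-to-end = 56.3 ms.

56.3 ms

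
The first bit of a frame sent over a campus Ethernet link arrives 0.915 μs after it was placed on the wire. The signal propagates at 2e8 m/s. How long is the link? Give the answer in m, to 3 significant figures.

183 m

d = s × t_prop = 200000000 × 9.15e-07 = 183 m.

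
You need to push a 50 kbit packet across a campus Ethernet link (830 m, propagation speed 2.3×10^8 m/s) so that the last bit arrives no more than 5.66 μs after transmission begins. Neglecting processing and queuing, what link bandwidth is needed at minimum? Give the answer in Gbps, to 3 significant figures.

24.4 Gbps

Propagation delay = 830 / 2.3e+08 = 3.6087 μs.
Transmission budget = 5.66 − 3.6087 = 2.0513 μs.
R ≥ L / t_tx = 50000 bits / 2.0513e-06 s = 24.4 Gbps.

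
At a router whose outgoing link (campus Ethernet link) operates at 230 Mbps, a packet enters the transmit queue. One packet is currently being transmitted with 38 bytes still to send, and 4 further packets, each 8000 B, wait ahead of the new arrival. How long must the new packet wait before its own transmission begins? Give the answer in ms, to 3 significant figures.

Each queued packet: L/R = 64000/230000000 = 0.278261 ms.
4 queued → 1.11304 ms.
Plus remaining 304 bits of current packet: 0.00132174 ms.
Queuing delay = 1.11 ms.

1.11 ms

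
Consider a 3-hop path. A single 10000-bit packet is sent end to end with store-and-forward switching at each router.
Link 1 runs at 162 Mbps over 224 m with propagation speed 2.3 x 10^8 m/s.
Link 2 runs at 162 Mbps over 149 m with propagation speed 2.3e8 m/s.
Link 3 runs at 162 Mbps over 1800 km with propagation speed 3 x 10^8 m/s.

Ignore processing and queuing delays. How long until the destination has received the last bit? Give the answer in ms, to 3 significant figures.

6.19 ms

Transmission delay per hop = L/R = 10000/162000000 = 0.0617284 ms; 3 hops → 0.185185 ms.
Propagation delays (d/s per hop): 0.000973913, 0.000647826, 6 ms; sum = 6.00162 ms.
End-to-end = 6.19 ms.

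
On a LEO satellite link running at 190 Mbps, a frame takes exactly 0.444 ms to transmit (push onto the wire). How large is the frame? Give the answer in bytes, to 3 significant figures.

10500 bytes

L = R × t_tx = 190000000 b/s × 0.000444 s = 84360 bits.
In bytes: 84360 / 8 = 10500 bytes.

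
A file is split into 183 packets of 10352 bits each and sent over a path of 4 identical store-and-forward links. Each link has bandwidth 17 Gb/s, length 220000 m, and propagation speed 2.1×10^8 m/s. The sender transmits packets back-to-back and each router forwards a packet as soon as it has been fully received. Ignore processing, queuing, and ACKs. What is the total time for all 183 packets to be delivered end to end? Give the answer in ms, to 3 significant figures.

Per-hop transmission t_tx = L/R = 10352/17000000000 = 0.000608941 ms.
Per-hop propagation t_prop = 220000/210000000 = 1.04762 ms.
Pipeline fill: first packet needs 4·t_tx to clear all hops; remaining 182 packets each add one t_tx.
Total = (4+183-1)·t_tx + 4·t_prop = 186·0.000608941 + 4·1.04762 = 4.30 ms.

4.30 ms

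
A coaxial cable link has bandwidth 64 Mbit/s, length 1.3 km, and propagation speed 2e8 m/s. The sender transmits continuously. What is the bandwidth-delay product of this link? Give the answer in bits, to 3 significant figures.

Propagation delay = 1300 / 200000000 = 6.5e-06 s.
BDP = R × t_prop = 64000000 × 6.5e-06 = 416 bits.

416 bits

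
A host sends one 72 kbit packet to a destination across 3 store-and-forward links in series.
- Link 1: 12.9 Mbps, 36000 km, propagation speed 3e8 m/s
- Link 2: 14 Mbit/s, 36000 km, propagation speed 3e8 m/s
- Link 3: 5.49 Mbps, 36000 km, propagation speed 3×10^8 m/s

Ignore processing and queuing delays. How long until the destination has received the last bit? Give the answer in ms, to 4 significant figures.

383.8 ms

L = 72000 bits.
Transmission delays (L/R per hop): 5.5814, 5.14286, 13.1148 ms; sum = 23.839 ms.
Propagation delays (d/s per hop): 120, 120, 120 ms; sum = 360 ms.
End-to-end = 383.8 ms.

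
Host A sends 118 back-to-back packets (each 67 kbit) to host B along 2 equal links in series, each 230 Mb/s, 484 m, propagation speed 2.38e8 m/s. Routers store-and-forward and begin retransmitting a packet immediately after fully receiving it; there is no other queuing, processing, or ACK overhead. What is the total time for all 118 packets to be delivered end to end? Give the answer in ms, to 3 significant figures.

34.7 ms

Per-hop transmission t_tx = L/R = 67000/230000000 = 0.291304 ms.
Per-hop propagation t_prop = 484/238000000 = 0.00203361 ms.
Pipeline fill: first packet needs 2·t_tx to clear all hops; remaining 117 packets each add one t_tx.
Total = (2+118-1)·t_tx + 2·t_prop = 119·0.291304 + 2·0.00203361 = 34.7 ms.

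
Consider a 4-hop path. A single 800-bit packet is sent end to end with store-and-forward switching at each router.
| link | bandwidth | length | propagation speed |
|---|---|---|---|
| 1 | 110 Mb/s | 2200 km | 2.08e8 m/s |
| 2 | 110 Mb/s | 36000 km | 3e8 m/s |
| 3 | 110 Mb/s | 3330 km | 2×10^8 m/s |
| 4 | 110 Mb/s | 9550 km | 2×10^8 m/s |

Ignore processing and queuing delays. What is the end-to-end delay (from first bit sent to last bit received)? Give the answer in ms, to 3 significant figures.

Transmission delay per hop = L/R = 800/110000000 = 0.00727273 ms; 4 hops → 0.0290909 ms.
Propagation delays (d/s per hop): 10.5769, 120, 16.65, 47.75 ms; sum = 194.977 ms.
End-to-end = 195 ms.

195 ms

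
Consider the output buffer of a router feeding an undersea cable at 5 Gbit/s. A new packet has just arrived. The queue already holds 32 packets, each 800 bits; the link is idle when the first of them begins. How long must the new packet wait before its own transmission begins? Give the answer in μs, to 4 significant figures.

5.120 μs

Each queued packet: L/R = 800/5000000000 = 0.16 μs.
32 queued → 5.12 μs.
Queuing delay = 5.120 μs.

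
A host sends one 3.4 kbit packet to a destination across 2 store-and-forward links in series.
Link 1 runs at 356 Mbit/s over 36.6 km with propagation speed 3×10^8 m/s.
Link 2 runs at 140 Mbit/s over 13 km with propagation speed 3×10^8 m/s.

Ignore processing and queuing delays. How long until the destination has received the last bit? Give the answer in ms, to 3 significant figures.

0.199 ms

L = 3400 bits.
Transmission delays (L/R per hop): 0.00955056, 0.0242857 ms; sum = 0.0338363 ms.
Propagation delays (d/s per hop): 0.122, 0.0433333 ms; sum = 0.165333 ms.
End-to-end = 0.199 ms.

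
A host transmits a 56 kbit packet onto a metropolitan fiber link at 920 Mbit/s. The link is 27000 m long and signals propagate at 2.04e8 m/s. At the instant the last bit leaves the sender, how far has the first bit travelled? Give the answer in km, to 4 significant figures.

12.42 km

t_tx = L/R = 56000/920000000 = 6.08696e-05 s.
Distance = s × t_tx = 204000000 × 6.08696e-05 = 12.42 km.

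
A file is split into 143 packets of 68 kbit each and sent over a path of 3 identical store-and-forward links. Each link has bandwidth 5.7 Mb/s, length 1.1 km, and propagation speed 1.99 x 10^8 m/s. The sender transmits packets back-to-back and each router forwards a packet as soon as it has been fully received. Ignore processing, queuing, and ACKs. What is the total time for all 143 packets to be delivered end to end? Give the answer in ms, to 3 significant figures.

1730 ms

Per-hop transmission t_tx = L/R = 68000/5700000 = 11.9298 ms.
Per-hop propagation t_prop = 1100/199000000 = 0.00552764 ms.
Pipeline fill: first packet needs 3·t_tx to clear all hops; remaining 142 packets each add one t_tx.
Total = (3+143-1)·t_tx + 3·t_prop = 145·11.9298 + 3·0.00552764 = 1730 ms.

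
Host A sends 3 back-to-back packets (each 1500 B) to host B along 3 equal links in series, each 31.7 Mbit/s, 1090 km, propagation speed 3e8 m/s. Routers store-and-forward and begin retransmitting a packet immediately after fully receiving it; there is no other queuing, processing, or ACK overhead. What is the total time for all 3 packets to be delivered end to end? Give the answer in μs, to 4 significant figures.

12790 μs

Per-hop transmission t_tx = L/R = 12000/31700000 = 378.549 μs.
Per-hop propagation t_prop = 1090000/300000000 = 3633.33 μs.
Pipeline fill: first packet needs 3·t_tx to clear all hops; remaining 2 packets each add one t_tx.
Total = (3+3-1)·t_tx + 3·t_prop = 5·378.549 + 3·3633.33 = 12790 μs.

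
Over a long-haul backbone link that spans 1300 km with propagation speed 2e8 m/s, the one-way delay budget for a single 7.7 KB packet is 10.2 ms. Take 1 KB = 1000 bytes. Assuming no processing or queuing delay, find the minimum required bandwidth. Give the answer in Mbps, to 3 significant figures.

16.6 Mbps

L = 61600 bits.
Propagation delay = 1300000 / 200000000 = 6.5 ms.
Transmission budget = 10.2 − 6.5 = 3.7 ms.
R ≥ L / t_tx = 61600 bits / 0.0037 s = 16.6 Mbps.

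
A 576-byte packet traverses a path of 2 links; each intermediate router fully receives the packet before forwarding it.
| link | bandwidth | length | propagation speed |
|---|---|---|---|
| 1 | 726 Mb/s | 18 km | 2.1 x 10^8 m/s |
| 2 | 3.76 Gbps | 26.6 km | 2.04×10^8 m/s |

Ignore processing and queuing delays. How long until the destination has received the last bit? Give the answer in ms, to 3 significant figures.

0.224 ms

L = 576 × 8 = 4608 bits.
Transmission delays (L/R per hop): 0.00634711, 0.00122553 ms; sum = 0.00757264 ms.
Propagation delays (d/s per hop): 0.0857143, 0.130392 ms; sum = 0.216106 ms.
End-to-end = 0.224 ms.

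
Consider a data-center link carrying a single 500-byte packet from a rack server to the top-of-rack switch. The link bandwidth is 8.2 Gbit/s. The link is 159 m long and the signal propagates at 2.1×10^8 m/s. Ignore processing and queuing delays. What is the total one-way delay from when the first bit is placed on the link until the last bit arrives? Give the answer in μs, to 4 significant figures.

L = 500 × 8 = 4000 bits.
Transmission delay = L/R = 4000 / 8.2e+09 = 0.487805 μs.
Propagation delay = d/s = 159 m / 210000000 m/s = 0.757143 μs.
Total = 1.245 μs.

1.245 μs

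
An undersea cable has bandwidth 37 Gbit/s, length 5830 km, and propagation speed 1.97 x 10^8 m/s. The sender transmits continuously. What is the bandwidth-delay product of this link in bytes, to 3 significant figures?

137000000 bytes

Propagation delay = 5830000 / 197000000 = 0.0295939 s.
BDP = R × t_prop = 37000000000 × 0.0295939 = 1094970000 bits.
In bytes: 1094970000/8 = 137000000 bytes.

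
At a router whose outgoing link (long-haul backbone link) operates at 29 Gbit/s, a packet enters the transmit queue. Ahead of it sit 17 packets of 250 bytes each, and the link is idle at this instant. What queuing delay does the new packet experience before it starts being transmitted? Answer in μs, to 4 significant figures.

Each queued packet: L/R = 2000/29000000000 = 0.0689655 μs.
17 queued → 1.17241 μs.
Queuing delay = 1.172 μs.

1.172 μs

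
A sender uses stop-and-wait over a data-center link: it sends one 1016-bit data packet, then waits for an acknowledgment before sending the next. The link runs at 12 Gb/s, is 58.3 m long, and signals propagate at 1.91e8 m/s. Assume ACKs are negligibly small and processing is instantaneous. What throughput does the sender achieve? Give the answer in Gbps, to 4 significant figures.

t_tx = L/R = 1016/12000000000 = 8.46667e-08 s.
t_prop = 58.3/191000000 = 3.05236e-07 s; RTT = 6.10471e-07 s.
Cycle = t_tx + RTT = 6.95138e-07 s.
Throughput = L / cycle = 1016 / 6.95138e-07 = 1.462 Gbps.

1.462 Gbps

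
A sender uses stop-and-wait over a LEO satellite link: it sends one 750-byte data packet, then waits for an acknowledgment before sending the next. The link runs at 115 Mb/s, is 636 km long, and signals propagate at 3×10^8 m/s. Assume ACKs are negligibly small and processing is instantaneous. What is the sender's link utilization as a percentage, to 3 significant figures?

t_tx = L/R = 6000/115000000 = 5.21739e-05 s.
t_prop = 636000/300000000 = 0.00212 s; RTT = 0.00424 s.
Cycle = t_tx + RTT = 0.00429217 s.
Utilization = t_tx / cycle = 5.21739e-05/0.00429217 = 1.22 %.

1.22 %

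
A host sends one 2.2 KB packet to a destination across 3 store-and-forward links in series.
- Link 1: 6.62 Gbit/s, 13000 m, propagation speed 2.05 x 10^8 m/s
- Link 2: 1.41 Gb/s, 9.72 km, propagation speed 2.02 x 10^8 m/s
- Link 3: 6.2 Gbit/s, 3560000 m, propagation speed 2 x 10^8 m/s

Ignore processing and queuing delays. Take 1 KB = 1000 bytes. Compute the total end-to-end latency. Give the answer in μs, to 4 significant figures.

17930 μs

L = 17600 bits.
Transmission delays (L/R per hop): 2.65861, 12.4823, 2.83871 μs; sum = 17.9796 μs.
Propagation delays (d/s per hop): 63.4146, 48.1188, 17800 μs; sum = 17911.5 μs.
End-to-end = 17930 μs.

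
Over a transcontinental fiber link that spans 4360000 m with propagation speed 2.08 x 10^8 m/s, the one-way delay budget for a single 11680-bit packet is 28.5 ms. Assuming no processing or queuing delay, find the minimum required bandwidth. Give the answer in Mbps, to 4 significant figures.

1.549 Mbps

Propagation delay = 4360000 / 208000000 = 20.9615 ms.
Transmission budget = 28.5 − 20.9615 = 7.53846 ms.
R ≥ L / t_tx = 11680 bits / 0.00753846 s = 1.549 Mbps.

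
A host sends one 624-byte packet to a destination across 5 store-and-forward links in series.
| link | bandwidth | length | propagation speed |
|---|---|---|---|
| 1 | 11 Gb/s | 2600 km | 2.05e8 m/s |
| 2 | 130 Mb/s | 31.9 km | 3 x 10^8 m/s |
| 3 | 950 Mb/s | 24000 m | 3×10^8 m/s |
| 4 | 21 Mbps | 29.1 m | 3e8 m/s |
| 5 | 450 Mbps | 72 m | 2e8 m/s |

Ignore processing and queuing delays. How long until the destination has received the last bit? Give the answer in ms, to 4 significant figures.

13.16 ms

L = 624 × 8 = 4992 bits.
Transmission delays (L/R per hop): 0.000453818, 0.0384, 0.00525474, 0.237714, 0.0110933 ms; sum = 0.292916 ms.
Propagation delays (d/s per hop): 12.6829, 0.106333, 0.08, 9.7e-05, 0.00036 ms; sum = 12.8697 ms.
End-to-end = 13.16 ms.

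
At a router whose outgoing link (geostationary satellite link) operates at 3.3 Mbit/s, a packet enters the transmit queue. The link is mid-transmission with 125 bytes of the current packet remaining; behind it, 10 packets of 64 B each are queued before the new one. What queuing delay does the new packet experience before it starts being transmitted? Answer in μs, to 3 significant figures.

1850 μs

Each queued packet: L/R = 512/3300000 = 155.152 μs.
10 queued → 1551.52 μs.
Plus remaining 1000 bits of current packet: 303.03 μs.
Queuing delay = 1850 μs.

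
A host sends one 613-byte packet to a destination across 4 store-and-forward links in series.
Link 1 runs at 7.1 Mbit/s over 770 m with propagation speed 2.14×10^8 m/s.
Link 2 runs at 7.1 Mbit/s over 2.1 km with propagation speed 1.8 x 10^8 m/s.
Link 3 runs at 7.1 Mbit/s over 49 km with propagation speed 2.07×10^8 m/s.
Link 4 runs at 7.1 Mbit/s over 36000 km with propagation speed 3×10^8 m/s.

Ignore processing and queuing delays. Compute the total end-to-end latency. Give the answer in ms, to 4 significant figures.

L = 613 × 8 = 4904 bits.
Transmission delay per hop = L/R = 4904/7100000 = 0.690704 ms; 4 hops → 2.76282 ms.
Propagation delays (d/s per hop): 0.00359813, 0.0116667, 0.236715, 120 ms; sum = 120.252 ms.
End-to-end = 123.0 ms.

123.0 ms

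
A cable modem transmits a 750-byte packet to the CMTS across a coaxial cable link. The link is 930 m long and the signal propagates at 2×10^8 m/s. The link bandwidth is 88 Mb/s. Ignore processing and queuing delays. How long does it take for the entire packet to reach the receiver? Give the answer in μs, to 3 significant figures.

72.8 μs

L = 750 × 8 = 6000 bits.
Transmission delay = L/R = 6000 / 88000000 = 68.1818 μs.
Propagation delay = d/s = 930 m / 200000000 m/s = 4.65 μs.
Total = 72.8 μs.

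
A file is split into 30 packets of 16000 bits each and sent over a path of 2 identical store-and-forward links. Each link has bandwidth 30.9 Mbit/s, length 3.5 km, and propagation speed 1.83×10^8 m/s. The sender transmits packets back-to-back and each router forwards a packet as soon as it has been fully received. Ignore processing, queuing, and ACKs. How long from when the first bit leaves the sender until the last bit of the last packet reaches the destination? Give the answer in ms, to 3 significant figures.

Per-hop transmission t_tx = L/R = 16000/30900000 = 0.517799 ms.
Per-hop propagation t_prop = 3500/183000000 = 0.0191257 ms.
Pipeline fill: first packet needs 2·t_tx to clear all hops; remaining 29 packets each add one t_tx.
Total = (2+30-1)·t_tx + 2·t_prop = 31·0.517799 + 2·0.0191257 = 16.1 ms.

16.1 ms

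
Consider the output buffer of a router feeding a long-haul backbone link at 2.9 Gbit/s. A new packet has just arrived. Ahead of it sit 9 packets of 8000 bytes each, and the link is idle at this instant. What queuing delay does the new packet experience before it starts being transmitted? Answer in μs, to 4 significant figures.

Each queued packet: L/R = 64000/2900000000 = 22.069 μs.
9 queued → 198.621 μs.
Queuing delay = 198.6 μs.

198.6 μs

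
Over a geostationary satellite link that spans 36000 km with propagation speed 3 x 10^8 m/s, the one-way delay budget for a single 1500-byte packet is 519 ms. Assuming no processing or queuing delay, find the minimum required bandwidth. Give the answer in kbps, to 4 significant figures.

30.08 kbps

L = 12000 bits.
Propagation delay = 36000000 / 300000000 = 120 ms.
Transmission budget = 519 − 120 = 399 ms.
R ≥ L / t_tx = 12000 bits / 0.399 s = 30.08 kbps.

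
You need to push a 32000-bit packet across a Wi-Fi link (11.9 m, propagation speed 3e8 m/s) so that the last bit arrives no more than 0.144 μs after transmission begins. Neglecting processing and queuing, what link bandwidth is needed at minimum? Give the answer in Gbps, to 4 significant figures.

306.7 Gbps

Propagation delay = 11.9 / 300000000 = 0.0396667 μs.
Transmission budget = 0.144 − 0.0396667 = 0.104333 μs.
R ≥ L / t_tx = 32000 bits / 1.04333e-07 s = 306.7 Gbps.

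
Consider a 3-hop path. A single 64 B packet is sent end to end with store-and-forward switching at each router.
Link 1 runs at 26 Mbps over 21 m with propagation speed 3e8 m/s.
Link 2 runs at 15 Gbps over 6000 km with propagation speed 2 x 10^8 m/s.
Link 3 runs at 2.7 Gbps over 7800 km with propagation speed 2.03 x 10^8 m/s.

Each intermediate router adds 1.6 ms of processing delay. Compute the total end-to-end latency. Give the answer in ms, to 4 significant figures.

L = 64 × 8 = 512 bits.
Transmission delays (L/R per hop): 0.0196923, 3.41333e-05, 0.00018963 ms; sum = 0.0199161 ms.
Propagation delays (d/s per hop): 7e-05, 30, 38.4236 ms; sum = 68.4237 ms.
Processing at 2 router(s): 2 × 1.6 ms = 3.2 ms.
End-to-end = 71.64 ms.

71.64 ms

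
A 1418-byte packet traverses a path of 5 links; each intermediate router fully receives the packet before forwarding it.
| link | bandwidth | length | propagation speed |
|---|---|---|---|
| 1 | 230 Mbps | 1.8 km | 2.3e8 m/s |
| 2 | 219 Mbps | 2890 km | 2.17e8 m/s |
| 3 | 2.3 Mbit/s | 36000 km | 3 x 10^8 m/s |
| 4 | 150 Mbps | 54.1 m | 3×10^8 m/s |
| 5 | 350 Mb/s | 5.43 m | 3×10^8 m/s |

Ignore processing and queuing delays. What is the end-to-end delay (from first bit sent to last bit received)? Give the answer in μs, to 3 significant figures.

138000 μs

L = 1418 × 8 = 11344 bits.
Transmission delays (L/R per hop): 49.3217, 51.7991, 4932.17, 75.6267, 32.4114 μs; sum = 5141.33 μs.
Propagation delays (d/s per hop): 7.82609, 13318, 120000, 0.180333, 0.0181 μs; sum = 133326 μs.
End-to-end = 138000 μs.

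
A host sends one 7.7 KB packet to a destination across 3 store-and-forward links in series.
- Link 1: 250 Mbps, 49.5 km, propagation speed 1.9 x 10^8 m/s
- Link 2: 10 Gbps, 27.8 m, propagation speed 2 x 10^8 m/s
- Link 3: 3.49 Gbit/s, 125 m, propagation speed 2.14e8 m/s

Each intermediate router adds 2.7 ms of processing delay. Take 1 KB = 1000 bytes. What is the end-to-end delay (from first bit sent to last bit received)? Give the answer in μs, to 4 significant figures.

L = 61600 bits.
Transmission delays (L/R per hop): 246.4, 6.16, 17.6504 μs; sum = 270.21 μs.
Propagation delays (d/s per hop): 260.526, 0.139, 0.584112 μs; sum = 261.249 μs.
Processing at 2 router(s): 2 × 2.7 ms = 5400 μs.
End-to-end = 5931 μs.

5931 μs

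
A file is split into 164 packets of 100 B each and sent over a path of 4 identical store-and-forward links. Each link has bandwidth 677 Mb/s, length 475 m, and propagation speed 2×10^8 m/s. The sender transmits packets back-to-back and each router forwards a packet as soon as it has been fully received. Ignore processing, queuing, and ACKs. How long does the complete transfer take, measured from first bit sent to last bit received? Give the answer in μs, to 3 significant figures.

Per-hop transmission t_tx = L/R = 800/677000000 = 1.18168 μs.
Per-hop propagation t_prop = 475/200000000 = 2.375 μs.
Pipeline fill: first packet needs 4·t_tx to clear all hops; remaining 163 packets each add one t_tx.
Total = (4+164-1)·t_tx + 4·t_prop = 167·1.18168 + 4·2.375 = 207 μs.

207 μs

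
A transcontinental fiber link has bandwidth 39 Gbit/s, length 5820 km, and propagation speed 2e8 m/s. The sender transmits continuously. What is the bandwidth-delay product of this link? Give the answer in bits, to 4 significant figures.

1135000000 bits

Propagation delay = 5820000 / 200000000 = 0.0291 s.
BDP = R × t_prop = 39000000000 × 0.0291 = 1134900000 bits.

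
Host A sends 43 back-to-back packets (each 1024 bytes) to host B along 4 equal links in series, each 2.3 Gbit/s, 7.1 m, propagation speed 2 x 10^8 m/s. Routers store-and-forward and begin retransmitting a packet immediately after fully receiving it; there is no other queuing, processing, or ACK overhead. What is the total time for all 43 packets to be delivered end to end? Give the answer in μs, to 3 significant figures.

Per-hop transmission t_tx = L/R = 8192/2300000000 = 3.56174 μs.
Per-hop propagation t_prop = 7.1/200000000 = 0.0355 μs.
Pipeline fill: first packet needs 4·t_tx to clear all hops; remaining 42 packets each add one t_tx.
Total = (4+43-1)·t_tx + 4·t_prop = 46·3.56174 + 4·0.0355 = 164 μs.

164 μs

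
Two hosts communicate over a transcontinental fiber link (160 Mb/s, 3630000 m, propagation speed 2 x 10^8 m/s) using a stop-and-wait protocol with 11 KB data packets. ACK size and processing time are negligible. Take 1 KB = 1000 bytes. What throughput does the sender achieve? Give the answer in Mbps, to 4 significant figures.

t_tx = L/R = 88000/160000000 = 0.00055 s.
t_prop = 3630000/200000000 = 0.01815 s; RTT = 0.0363 s.
Cycle = t_tx + RTT = 0.03685 s.
Throughput = L / cycle = 88000 / 0.03685 = 2.388 Mbps.

2.388 Mbps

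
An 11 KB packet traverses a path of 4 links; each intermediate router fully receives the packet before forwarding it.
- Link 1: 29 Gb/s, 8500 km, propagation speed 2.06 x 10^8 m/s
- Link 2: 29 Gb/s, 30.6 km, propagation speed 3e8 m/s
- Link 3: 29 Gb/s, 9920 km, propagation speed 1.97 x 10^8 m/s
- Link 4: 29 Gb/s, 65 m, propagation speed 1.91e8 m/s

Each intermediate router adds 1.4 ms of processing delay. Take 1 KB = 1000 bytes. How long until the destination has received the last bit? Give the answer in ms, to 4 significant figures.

95.93 ms

L = 88000 bits.
Transmission delay per hop = L/R = 88000/29000000000 = 0.00303448 ms; 4 hops → 0.0121379 ms.
Propagation delays (d/s per hop): 41.2621, 0.102, 50.3553, 0.000340314 ms; sum = 91.7198 ms.
Processing at 3 router(s): 3 × 1.4 ms = 4.2 ms.
End-to-end = 95.93 ms.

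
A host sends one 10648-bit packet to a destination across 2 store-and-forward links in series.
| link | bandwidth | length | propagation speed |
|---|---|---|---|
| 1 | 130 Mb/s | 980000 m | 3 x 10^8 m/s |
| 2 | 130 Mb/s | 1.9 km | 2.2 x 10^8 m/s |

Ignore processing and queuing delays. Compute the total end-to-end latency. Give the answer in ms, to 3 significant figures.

3.44 ms

Transmission delay per hop = L/R = 10648/130000000 = 0.0819077 ms; 2 hops → 0.163815 ms.
Propagation delays (d/s per hop): 3.26667, 0.00863636 ms; sum = 3.2753 ms.
End-to-end = 3.44 ms.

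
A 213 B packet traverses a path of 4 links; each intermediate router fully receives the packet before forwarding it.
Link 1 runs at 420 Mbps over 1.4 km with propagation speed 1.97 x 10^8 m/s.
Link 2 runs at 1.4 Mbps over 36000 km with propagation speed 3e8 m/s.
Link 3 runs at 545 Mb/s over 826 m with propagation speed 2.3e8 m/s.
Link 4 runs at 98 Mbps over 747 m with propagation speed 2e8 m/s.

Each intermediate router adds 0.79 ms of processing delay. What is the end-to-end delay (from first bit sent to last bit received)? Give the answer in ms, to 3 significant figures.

L = 213 × 8 = 1704 bits.
Transmission delays (L/R per hop): 0.00405714, 1.21714, 0.00312661, 0.0173878 ms; sum = 1.24171 ms.
Propagation delays (d/s per hop): 0.0071066, 120, 0.0035913, 0.003735 ms; sum = 120.014 ms.
Processing at 3 router(s): 3 × 0.79 ms = 2.37 ms.
End-to-end = 124 ms.

124 ms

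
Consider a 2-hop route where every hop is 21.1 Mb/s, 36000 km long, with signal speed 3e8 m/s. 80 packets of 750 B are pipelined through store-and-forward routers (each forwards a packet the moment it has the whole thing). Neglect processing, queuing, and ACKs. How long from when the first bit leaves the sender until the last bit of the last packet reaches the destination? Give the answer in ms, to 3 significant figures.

Per-hop transmission t_tx = L/R = 6000/21100000 = 0.28436 ms.
Per-hop propagation t_prop = 36000000/300000000 = 120 ms.
Pipeline fill: first packet needs 2·t_tx to clear all hops; remaining 79 packets each add one t_tx.
Total = (2+80-1)·t_tx + 2·t_prop = 81·0.28436 + 2·120 = 263 ms.

263 ms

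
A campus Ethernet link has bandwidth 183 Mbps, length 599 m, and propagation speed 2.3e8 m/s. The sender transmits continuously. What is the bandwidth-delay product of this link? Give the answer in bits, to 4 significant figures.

476.6 bits

Propagation delay = 599 / 2.3e+08 = 2.60435e-06 s.
BDP = R × t_prop = 183000000 × 2.60435e-06 = 476.596 bits.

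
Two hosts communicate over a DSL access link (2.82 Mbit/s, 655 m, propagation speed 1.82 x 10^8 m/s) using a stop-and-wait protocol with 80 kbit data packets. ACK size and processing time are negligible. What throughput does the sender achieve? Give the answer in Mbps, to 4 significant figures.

t_tx = L/R = 80000/2820000 = 0.0283688 s.
t_prop = 655/182000000 = 3.5989e-06 s; RTT = 7.1978e-06 s.
Cycle = t_tx + RTT = 0.028376 s.
Throughput = L / cycle = 80000 / 0.028376 = 2.819 Mbps.

2.819 Mbps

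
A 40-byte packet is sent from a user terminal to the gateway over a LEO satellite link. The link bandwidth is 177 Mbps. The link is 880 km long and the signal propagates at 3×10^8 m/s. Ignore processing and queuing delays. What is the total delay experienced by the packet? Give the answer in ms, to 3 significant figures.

L = 40 × 8 = 320 bits.
Transmission delay = L/R = 320 / 177000000 = 0.00180791 ms.
Propagation delay = d/s = 880000 m / 300000000 m/s = 2.93333 ms.
Total = 2.94 ms.

2.94 ms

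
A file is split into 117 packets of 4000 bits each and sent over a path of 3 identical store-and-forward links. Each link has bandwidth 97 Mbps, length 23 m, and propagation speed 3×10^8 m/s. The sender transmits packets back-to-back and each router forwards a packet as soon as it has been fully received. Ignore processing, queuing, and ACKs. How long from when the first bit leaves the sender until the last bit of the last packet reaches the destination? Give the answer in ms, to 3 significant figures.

4.91 ms

Per-hop transmission t_tx = L/R = 4000/97000000 = 0.0412371 ms.
Per-hop propagation t_prop = 23/300000000 = 7.66667e-05 ms.
Pipeline fill: first packet needs 3·t_tx to clear all hops; remaining 116 packets each add one t_tx.
Total = (3+117-1)·t_tx + 3·t_prop = 119·0.0412371 + 3·7.66667e-05 = 4.91 ms.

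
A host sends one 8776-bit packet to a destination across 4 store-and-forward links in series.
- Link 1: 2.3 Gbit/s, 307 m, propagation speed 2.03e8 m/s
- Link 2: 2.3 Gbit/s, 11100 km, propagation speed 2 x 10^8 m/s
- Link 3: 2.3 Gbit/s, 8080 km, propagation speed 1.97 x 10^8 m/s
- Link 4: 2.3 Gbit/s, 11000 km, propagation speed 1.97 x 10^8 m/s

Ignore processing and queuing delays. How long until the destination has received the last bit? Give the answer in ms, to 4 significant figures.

152.4 ms

Transmission delay per hop = L/R = 8776/2300000000 = 0.00381565 ms; 4 hops → 0.0152626 ms.
Propagation delays (d/s per hop): 0.00151232, 55.5, 41.0152, 55.8376 ms; sum = 152.354 ms.
End-to-end = 152.4 ms.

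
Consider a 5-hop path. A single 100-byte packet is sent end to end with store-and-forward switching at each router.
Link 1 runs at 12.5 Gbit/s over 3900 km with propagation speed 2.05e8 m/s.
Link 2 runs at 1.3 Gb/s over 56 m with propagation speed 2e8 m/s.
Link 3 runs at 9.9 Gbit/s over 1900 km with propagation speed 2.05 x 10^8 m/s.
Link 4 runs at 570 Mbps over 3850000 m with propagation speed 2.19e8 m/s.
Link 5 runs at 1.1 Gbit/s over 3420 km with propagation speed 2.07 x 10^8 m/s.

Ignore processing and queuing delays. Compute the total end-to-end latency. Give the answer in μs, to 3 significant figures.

62400 μs

L = 100 × 8 = 800 bits.
Transmission delays (L/R per hop): 0.064, 0.615385, 0.0808081, 1.40351, 0.727273 μs; sum = 2.89097 μs.
Propagation delays (d/s per hop): 19024.4, 0.28, 9268.29, 17579.9, 16521.7 μs; sum = 62394.6 μs.
End-to-end = 62400 μs.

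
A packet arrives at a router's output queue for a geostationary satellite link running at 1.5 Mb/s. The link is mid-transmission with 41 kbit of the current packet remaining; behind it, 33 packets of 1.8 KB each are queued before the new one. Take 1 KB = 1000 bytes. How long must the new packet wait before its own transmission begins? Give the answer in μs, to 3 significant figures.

344000 μs

Each queued packet: L/R = 14400/1500000 = 9600 μs.
33 queued → 316800 μs.
Plus remaining 41000 bits of current packet: 27333.3 μs.
Queuing delay = 344000 μs.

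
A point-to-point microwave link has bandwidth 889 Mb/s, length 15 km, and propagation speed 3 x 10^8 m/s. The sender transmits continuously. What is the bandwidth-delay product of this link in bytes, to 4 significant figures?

5556 bytes

Propagation delay = 15000 / 300000000 = 5e-05 s.
BDP = R × t_prop = 889000000 × 5e-05 = 44450 bits.
In bytes: 44450/8 = 5556 bytes.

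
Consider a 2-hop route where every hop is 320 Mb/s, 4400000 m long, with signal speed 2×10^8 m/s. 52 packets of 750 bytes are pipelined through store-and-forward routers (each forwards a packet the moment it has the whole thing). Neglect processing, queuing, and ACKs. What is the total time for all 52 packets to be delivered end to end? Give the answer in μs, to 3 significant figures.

45000 μs

Per-hop transmission t_tx = L/R = 6000/320000000 = 18.75 μs.
Per-hop propagation t_prop = 4400000/200000000 = 22000 μs.
Pipeline fill: first packet needs 2·t_tx to clear all hops; remaining 51 packets each add one t_tx.
Total = (2+52-1)·t_tx + 2·t_prop = 53·18.75 + 2·22000 = 45000 μs.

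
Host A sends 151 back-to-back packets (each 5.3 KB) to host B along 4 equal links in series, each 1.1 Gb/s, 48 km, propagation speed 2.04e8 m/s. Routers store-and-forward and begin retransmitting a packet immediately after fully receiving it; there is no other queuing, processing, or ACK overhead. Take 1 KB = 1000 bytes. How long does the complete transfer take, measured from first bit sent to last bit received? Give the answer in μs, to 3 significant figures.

6880 μs

Per-hop transmission t_tx = L/R = 42400/1100000000 = 38.5455 μs.
Per-hop propagation t_prop = 48000/204000000 = 235.294 μs.
Pipeline fill: first packet needs 4·t_tx to clear all hops; remaining 150 packets each add one t_tx.
Total = (4+151-1)·t_tx + 4·t_prop = 154·38.5455 + 4·235.294 = 6880 μs.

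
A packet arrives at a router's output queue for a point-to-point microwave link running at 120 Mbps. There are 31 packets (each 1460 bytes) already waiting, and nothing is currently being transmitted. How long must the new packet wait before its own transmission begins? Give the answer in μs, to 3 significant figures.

3020 μs

Each queued packet: L/R = 11680/120000000 = 97.3333 μs.
31 queued → 3017.33 μs.
Queuing delay = 3020 μs.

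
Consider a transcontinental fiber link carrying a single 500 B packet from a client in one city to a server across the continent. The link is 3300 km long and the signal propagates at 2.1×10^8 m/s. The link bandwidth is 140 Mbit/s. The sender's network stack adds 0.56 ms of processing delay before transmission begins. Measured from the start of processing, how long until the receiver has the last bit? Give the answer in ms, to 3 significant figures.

16.3 ms

L = 500 × 8 = 4000 bits.
Transmission delay = L/R = 4000 / 140000000 = 0.0285714 ms.
Propagation delay = d/s = 3300000 m / 210000000 m/s = 15.7143 ms.
Plus processing delay 0.56 ms = 0.56 ms.
Total = 16.3 ms.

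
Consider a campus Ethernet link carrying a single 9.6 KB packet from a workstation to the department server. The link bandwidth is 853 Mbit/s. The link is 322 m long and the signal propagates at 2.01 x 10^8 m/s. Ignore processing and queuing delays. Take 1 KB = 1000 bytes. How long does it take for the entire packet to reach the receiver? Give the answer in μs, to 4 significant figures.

L = 76800 bits.
Transmission delay = L/R = 76800 / 853000000 = 90.0352 μs.
Propagation delay = d/s = 322 m / 2.01e+08 m/s = 1.60199 μs.
Total = 91.64 μs.

91.64 μs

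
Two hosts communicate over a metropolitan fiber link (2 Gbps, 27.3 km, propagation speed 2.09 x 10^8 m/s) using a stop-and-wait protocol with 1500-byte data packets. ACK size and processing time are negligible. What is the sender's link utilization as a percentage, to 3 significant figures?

t_tx = L/R = 12000/2000000000 = 6e-06 s.
t_prop = 27300/209000000 = 0.000130622 s; RTT = 0.000261244 s.
Cycle = t_tx + RTT = 0.000267244 s.
Utilization = t_tx / cycle = 6e-06/0.000267244 = 2.25 %.

2.25 %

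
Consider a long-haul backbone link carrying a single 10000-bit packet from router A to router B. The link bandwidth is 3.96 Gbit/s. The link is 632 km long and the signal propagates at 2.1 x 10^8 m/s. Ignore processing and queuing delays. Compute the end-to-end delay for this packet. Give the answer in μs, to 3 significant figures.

3010 μs

Transmission delay = L/R = 10000 / 3960000000 = 2.52525 μs.
Propagation delay = d/s = 632000 m / 210000000 m/s = 3009.52 μs.
Total = 3010 μs.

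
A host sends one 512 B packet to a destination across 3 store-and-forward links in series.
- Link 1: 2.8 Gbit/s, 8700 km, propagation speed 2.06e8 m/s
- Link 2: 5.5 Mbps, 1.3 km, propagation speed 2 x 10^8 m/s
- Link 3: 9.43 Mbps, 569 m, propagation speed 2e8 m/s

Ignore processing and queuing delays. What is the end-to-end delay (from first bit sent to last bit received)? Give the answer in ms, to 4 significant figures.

43.42 ms

L = 512 × 8 = 4096 bits.
Transmission delays (L/R per hop): 0.00146286, 0.744727, 0.434358 ms; sum = 1.18055 ms.
Propagation delays (d/s per hop): 42.233, 0.0065, 0.002845 ms; sum = 42.2424 ms.
End-to-end = 43.42 ms.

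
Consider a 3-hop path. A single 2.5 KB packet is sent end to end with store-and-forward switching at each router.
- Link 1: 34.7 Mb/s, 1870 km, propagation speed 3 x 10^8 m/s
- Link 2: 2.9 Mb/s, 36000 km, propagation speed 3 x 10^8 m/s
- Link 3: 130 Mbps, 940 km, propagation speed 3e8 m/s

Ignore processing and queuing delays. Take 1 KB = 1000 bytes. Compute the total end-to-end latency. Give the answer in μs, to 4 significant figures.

137000 μs

L = 20000 bits.
Transmission delays (L/R per hop): 576.369, 6896.55, 153.846 μs; sum = 7626.77 μs.
Propagation delays (d/s per hop): 6233.33, 120000, 3133.33 μs; sum = 129367 μs.
End-to-end = 137000 μs.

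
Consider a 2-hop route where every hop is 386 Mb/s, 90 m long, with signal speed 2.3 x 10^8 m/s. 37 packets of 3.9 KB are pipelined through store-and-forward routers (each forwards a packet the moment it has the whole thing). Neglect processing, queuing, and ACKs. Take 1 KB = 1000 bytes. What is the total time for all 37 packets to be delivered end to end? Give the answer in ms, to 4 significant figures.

3.072 ms

Per-hop transmission t_tx = L/R = 31200/386000000 = 0.080829 ms.
Per-hop propagation t_prop = 90/2.3e+08 = 0.000391304 ms.
Pipeline fill: first packet needs 2·t_tx to clear all hops; remaining 36 packets each add one t_tx.
Total = (2+37-1)·t_tx + 2·t_prop = 38·0.080829 + 2·0.000391304 = 3.072 ms.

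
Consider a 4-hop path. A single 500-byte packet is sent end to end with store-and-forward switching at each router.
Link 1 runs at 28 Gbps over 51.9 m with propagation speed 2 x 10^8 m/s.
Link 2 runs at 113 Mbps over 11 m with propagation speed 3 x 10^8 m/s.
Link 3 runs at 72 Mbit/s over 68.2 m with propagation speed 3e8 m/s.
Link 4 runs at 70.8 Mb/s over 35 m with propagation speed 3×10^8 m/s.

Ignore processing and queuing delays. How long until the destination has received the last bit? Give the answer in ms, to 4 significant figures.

0.1482 ms

L = 500 × 8 = 4000 bits.
Transmission delays (L/R per hop): 0.000142857, 0.0353982, 0.0555556, 0.0564972 ms; sum = 0.147594 ms.
Propagation delays (d/s per hop): 0.0002595, 3.66667e-05, 0.000227333, 0.000116667 ms; sum = 0.000640167 ms.
End-to-end = 0.1482 ms.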